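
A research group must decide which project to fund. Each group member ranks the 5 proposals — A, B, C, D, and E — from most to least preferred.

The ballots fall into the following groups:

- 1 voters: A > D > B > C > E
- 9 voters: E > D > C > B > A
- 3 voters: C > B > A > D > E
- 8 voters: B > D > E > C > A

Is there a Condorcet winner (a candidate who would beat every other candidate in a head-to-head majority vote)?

No

Head-to-head results (21 voters total):
A vs B: B wins 20–1.
A vs C: C wins 20–1.
A vs D: D wins 17–4.
A vs E: E wins 17–4.
B vs C: C wins 12–9.
B vs D: B wins 11–10.
B vs E: B wins 12–9.
C vs D: D wins 18–3.
C vs E: E wins 17–4.
D vs E: D wins 12–9.
No candidate beats all others: B beats D beats C beats B, a majority cycle.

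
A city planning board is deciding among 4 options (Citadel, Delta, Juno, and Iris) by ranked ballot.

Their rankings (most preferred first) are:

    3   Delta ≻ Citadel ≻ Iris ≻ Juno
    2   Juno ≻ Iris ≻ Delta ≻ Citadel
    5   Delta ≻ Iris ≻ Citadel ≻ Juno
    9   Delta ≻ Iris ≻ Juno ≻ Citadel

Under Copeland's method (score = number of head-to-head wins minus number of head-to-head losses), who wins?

Pairwise results:
  Citadel vs Delta: Delta wins 19–0.
  Citadel vs Juno: Juno wins 11–8.
  Citadel vs Iris: Iris wins 16–3.
  Delta vs Juno: Delta wins 17–2.
  Delta vs Iris: Delta wins 17–2.
  Juno vs Iris: Iris wins 17–2.
Copeland scores (wins − losses):
  Citadel: 0 − 3 = -3
  Delta: 3 − 0 = 3
  Juno: 1 − 2 = -1
  Iris: 2 − 1 = 1
Delta has the best Copeland score.

Delta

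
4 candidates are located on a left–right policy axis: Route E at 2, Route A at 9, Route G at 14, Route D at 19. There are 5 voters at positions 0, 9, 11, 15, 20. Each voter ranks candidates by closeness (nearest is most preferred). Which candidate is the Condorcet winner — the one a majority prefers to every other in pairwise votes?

Route A

With single-peaked preferences on a line, the Condorcet winner is the candidate closest to the median voter.
The median voter (position 11) is closest to Route A at 9.
Check: Route A vs Route E — voters closer to Route A: 4 of 5.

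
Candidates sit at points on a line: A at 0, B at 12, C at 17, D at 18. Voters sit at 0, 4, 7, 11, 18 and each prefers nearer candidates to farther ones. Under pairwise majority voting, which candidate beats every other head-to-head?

With single-peaked preferences on a line, the Condorcet winner is the candidate closest to the median voter.
The median voter (position 7) is closest to B at 12.
Check: B vs C — voters closer to B: 4 of 5.

B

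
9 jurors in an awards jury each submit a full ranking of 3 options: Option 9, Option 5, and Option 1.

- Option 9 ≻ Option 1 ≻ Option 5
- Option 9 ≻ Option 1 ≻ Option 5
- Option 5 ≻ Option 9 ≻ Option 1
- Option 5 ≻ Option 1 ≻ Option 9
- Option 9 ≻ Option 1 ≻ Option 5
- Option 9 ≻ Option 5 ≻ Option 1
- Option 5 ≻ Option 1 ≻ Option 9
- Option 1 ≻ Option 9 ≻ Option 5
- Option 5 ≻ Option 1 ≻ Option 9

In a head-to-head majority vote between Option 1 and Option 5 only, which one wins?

Option 5

Ballots ranking Option 1 above Option 5: 4.
Ballots ranking Option 5 above Option 1: 5.
Option 5 wins the head-to-head, 5–4.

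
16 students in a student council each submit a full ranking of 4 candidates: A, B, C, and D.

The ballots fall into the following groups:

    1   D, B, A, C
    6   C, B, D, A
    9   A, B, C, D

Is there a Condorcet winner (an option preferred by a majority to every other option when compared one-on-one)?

Yes

Head-to-head results (16 voters total):
A vs B: A wins 9–7.
A vs C: A wins 10–6.
A vs D: A wins 9–7.
B vs C: B wins 10–6.
B vs D: B wins 15–1.
C vs D: C wins 15–1.
A beats each rival — B (9–7), C (10–6), D (9–7) — so A is the Condorcet winner.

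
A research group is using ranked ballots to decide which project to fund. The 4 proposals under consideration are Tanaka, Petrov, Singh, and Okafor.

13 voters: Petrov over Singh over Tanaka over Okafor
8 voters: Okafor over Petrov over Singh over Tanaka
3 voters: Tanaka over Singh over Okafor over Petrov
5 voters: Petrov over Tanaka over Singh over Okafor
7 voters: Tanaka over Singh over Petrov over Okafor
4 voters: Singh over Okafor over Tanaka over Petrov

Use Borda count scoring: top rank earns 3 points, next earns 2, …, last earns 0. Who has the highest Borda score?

Borda scores:
  Tanaka: 13·1 + 8·0 + 3·3 + 5·2 + 7·3 + 4·1 = 57
  Petrov: 13·3 + 8·2 + 3·0 + 5·3 + 7·1 + 4·0 = 77
  Singh: 13·2 + 8·1 + 3·2 + 5·1 + 7·2 + 4·3 = 71
  Okafor: 13·0 + 8·3 + 3·1 + 5·0 + 7·0 + 4·2 = 35
Petrov has the highest total.

Petrov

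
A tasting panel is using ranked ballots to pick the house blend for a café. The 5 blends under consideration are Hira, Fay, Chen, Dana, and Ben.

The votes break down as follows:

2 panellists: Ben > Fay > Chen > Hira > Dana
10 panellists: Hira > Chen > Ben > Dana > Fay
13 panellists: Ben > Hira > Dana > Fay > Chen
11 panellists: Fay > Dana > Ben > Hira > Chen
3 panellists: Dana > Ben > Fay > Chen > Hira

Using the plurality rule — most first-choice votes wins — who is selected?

Ben

First-place vote totals:
  Hira: 10
  Fay: 11
  Chen: 0
  Dana: 3
  Ben: 15
Ben has the most first-place votes.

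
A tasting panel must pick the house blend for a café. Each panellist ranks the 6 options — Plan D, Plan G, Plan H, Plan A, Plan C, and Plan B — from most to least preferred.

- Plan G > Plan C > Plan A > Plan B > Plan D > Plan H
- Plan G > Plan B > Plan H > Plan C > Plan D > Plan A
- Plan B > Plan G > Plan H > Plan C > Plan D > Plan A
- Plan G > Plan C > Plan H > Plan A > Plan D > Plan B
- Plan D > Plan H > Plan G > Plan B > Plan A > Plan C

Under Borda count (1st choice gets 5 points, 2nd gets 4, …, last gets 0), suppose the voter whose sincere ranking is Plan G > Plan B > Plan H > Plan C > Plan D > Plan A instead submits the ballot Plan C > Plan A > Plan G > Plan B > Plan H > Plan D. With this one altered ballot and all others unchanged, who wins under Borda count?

Plan G

Borda totals with the altered ballot: Plan D 8, Plan G 20, Plan H 11, Plan A 10, Plan C 15, Plan B 11.
The winner is unchanged: still Plan G.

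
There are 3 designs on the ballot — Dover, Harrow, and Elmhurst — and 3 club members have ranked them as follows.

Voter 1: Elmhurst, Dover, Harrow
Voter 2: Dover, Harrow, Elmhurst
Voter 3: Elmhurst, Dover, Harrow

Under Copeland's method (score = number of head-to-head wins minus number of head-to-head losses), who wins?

Elmhurst

Pairwise results:
  Dover vs Harrow: Dover wins 3–0.
  Dover vs Elmhurst: Elmhurst wins 2–1.
  Harrow vs Elmhurst: Elmhurst wins 2–1.
Copeland scores (wins − losses):
  Dover: 1 − 1 = 0
  Harrow: 0 − 2 = -2
  Elmhurst: 2 − 0 = 2
Elmhurst has the best Copeland score.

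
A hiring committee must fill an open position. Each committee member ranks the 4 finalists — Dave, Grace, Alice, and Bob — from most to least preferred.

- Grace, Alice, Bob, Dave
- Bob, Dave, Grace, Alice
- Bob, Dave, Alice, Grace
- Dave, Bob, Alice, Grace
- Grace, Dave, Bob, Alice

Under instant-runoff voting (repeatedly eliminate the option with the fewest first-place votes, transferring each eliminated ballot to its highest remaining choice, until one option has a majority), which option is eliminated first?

Round 1: Grace 2, Bob 2, Dave 1, Alice 0. Alice has the fewest and is eliminated.
Round 2: Grace 2, Bob 2, Dave 1. Dave has the fewest and is eliminated.
Round 3: Bob 3, Grace 2. Bob has a majority.

Alice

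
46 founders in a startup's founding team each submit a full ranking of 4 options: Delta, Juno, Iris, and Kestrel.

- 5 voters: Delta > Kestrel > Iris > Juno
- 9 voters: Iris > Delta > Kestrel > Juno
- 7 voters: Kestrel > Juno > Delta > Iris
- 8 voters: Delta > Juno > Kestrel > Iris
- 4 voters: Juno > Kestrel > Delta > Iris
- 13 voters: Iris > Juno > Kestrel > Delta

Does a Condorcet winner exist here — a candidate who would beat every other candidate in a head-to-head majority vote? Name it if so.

There is no Condorcet winner

Head-to-head results (46 voters total):
Delta vs Juno: Juno wins 24–22.
Delta vs Iris: Delta wins 24–22.
Delta vs Kestrel: Kestrel wins 24–22.
Juno vs Iris: Iris wins 27–19.
Juno vs Kestrel: Juno wins 25–21.
Iris vs Kestrel: Kestrel wins 24–22.
No candidate beats all others: Delta beats Iris beats Juno beats Delta, a majority cycle.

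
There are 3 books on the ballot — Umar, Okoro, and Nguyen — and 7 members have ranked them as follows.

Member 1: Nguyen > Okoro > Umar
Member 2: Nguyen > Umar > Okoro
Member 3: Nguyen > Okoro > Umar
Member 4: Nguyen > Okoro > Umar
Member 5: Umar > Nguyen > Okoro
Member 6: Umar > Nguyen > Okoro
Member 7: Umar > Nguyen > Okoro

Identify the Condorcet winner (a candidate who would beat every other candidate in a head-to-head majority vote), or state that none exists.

Nguyen

Head-to-head results (7 voters total):
Umar vs Okoro: Umar wins 4–3.
Umar vs Nguyen: Nguyen wins 4–3.
Okoro vs Nguyen: Nguyen wins 7–0.
Nguyen beats each rival — Umar (4–3), Okoro (7–0) — so Nguyen is the Condorcet winner.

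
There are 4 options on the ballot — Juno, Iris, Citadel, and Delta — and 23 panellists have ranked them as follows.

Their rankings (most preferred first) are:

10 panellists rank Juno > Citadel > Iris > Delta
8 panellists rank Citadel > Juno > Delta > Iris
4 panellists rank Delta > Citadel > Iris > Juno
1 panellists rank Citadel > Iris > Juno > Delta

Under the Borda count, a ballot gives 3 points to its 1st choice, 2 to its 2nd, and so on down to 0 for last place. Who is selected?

Borda scores:
  Juno: 10·3 + 8·2 + 4·0 + 1 = 47
  Iris: 10·1 + 8·0 + 4·1 + 2 = 16
  Citadel: 10·2 + 8·3 + 4·2 + 3 = 55
  Delta: 10·0 + 8·1 + 4·3 + 0 = 20
Citadel has the highest total.

Citadel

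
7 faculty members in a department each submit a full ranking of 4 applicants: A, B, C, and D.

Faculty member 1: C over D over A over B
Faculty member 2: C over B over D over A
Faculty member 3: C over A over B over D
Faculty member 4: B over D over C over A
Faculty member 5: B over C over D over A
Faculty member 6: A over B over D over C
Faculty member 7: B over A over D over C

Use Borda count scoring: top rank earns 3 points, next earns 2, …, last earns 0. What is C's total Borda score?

12

Borda scores:
  A: 1 + 0 + 2 + 0 + 0 + 3 + 2 = 8
  B: 0 + 2 + 1 + 3 + 3 + 2 + 3 = 14
  C: 3 + 3 + 3 + 1 + 2 + 0 + 0 = 12
  D: 2 + 1 + 0 + 2 + 1 + 1 + 1 = 8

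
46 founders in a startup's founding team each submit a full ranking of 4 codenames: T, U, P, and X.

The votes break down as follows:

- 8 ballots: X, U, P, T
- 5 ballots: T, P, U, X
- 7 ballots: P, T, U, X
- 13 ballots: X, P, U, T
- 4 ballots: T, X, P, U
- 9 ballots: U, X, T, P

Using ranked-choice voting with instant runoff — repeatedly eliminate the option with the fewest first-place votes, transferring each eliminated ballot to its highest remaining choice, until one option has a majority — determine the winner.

X

Round 1: X 21, T 9, U 9, P 7. P has the fewest and is eliminated.
Round 2: X 21, T 16, U 9. U has the fewest and is eliminated.
Round 3: X 30, T 16. X has a majority.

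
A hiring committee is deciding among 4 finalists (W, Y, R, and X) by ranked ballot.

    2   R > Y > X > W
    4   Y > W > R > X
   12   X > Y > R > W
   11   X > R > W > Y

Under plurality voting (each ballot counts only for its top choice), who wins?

X

First-place vote totals:
  W: 0
  Y: 4
  R: 2
  X: 23
X has the most first-place votes.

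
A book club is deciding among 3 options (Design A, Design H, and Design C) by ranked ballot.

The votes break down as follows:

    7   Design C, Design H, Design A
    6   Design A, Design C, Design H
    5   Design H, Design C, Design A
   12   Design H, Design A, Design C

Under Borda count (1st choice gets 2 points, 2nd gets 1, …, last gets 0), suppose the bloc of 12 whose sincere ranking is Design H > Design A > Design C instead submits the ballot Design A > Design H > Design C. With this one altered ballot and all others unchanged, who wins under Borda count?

Design A

Borda totals with the altered ballot: Design A 36, Design H 29, Design C 25.
The switch changes the winner from Design H to Design A.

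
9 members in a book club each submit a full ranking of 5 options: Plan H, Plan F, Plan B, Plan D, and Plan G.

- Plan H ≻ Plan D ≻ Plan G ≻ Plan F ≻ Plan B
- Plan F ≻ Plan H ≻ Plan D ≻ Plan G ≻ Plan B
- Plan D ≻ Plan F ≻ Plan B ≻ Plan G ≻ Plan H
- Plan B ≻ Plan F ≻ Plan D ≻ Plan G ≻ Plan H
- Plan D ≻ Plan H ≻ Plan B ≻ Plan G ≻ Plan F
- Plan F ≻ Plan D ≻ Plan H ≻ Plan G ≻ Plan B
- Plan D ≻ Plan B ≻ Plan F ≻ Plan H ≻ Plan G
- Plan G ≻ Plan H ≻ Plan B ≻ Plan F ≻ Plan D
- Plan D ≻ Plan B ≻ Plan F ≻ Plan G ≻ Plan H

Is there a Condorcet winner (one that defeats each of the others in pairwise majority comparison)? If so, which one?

Plan D

Head-to-head results (9 voters total):
Plan H vs Plan F: Plan F wins 6–3.
Plan H vs Plan B: Plan H wins 5–4.
Plan H vs Plan D: Plan D wins 6–3.
Plan H vs Plan G: Plan H wins 5–4.
Plan F vs Plan B: Plan B wins 5–4.
Plan F vs Plan D: Plan D wins 5–4.
Plan F vs Plan G: Plan F wins 6–3.
Plan B vs Plan D: Plan D wins 7–2.
Plan B vs Plan G: Plan B wins 5–4.
Plan D vs Plan G: Plan D wins 8–1.
Plan D beats each rival — Plan H (6–3), Plan F (5–4), Plan B (7–2), Plan G (8–1) — so Plan D is the Condorcet winner.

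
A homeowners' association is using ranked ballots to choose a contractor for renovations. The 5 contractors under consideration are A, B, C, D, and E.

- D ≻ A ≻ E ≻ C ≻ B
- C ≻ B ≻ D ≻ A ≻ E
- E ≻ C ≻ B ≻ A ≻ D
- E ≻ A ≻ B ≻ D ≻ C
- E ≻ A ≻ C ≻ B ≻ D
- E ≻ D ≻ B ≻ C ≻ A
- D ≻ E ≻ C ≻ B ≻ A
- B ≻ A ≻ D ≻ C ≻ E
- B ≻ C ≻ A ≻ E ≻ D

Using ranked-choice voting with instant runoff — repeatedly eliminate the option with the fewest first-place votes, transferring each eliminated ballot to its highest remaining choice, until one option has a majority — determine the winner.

E

Round 1: E 4, B 2, D 2, C 1, A 0. A has the fewest and is eliminated.
Round 2: E 4, B 2, D 2, C 1. C has the fewest and is eliminated.
Round 3: E 4, B 3, D 2. D has the fewest and is eliminated.
Round 4: E 6, B 3. E has a majority.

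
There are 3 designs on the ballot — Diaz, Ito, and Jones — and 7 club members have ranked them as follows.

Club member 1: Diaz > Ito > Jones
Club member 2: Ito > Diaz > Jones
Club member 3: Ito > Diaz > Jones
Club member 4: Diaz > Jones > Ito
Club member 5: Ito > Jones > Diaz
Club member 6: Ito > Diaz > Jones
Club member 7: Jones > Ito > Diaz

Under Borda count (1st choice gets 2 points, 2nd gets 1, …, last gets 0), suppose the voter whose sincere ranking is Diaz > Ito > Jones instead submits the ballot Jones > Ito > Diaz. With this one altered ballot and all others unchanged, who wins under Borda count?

Borda totals with the altered ballot: Diaz 5, Ito 10, Jones 6.
The winner is unchanged: still Ito.

Ito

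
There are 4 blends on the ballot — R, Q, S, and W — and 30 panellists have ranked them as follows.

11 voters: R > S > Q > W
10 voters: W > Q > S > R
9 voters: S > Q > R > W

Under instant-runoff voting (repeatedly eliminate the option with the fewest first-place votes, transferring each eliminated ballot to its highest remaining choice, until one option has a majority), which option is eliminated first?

Q

Round 1: R 11, W 10, S 9, Q 0. Q has the fewest and is eliminated.
Round 2: R 11, W 10, S 9. S has the fewest and is eliminated.
Round 3: R 20, W 10. R has a majority.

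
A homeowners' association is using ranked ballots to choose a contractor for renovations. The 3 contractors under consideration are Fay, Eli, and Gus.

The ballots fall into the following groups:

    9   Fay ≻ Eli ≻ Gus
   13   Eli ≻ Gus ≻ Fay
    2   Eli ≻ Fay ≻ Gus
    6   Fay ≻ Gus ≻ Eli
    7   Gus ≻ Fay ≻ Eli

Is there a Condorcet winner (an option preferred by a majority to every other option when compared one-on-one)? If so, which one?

There is no Condorcet winner

Head-to-head results (37 voters total):
Fay vs Eli: Fay wins 22–15.
Fay vs Gus: Gus wins 20–17.
Eli vs Gus: Eli wins 24–13.
No candidate beats all others: Fay beats Eli beats Gus beats Fay, a majority cycle.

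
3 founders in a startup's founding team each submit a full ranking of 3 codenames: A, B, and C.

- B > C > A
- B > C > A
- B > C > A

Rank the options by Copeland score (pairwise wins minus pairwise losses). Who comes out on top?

B

Pairwise results:
  A vs B: B wins 3–0.
  A vs C: C wins 3–0.
  B vs C: B wins 3–0.
Copeland scores (wins − losses):
  A: 0 − 2 = -2
  B: 2 − 0 = 2
  C: 1 − 1 = 0
B has the best Copeland score.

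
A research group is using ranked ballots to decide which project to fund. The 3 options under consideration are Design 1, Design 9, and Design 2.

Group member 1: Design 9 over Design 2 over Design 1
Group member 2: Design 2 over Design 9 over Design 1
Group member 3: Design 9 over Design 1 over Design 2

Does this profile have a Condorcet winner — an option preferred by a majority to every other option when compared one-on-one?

Head-to-head results (3 voters total):
Design 1 vs Design 9: Design 9 wins 3–0.
Design 1 vs Design 2: Design 2 wins 2–1.
Design 9 vs Design 2: Design 9 wins 2–1.
Design 9 beats each rival — Design 1 (3–0), Design 2 (2–1) — so Design 9 is the Condorcet winner.

Yes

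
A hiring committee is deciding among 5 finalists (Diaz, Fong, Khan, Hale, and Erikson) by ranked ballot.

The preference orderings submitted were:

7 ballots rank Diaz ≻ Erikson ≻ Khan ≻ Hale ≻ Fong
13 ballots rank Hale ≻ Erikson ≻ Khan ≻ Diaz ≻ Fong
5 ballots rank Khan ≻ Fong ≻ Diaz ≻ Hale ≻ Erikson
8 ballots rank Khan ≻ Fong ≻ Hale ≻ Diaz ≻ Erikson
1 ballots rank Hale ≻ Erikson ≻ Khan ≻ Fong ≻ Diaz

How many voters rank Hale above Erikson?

Ballots ranking Hale above Erikson: 13+5+8+1 = 27.
Ballots ranking Erikson above Hale: 7.
So 27 of 34 voters prefer Hale to Erikson.

27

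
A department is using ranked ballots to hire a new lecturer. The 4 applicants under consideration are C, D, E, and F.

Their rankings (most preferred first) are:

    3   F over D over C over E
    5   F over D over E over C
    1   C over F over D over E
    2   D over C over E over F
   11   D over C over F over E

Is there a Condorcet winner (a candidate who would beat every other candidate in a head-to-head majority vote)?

Head-to-head results (22 voters total):
C vs D: D wins 21–1.
C vs E: C wins 17–5.
C vs F: C wins 14–8.
D vs E: D wins 22–0.
D vs F: D wins 13–9.
E vs F: F wins 20–2.
D beats each rival — C (21–1), E (22–0), F (13–9) — so D is the Condorcet winner.

Yes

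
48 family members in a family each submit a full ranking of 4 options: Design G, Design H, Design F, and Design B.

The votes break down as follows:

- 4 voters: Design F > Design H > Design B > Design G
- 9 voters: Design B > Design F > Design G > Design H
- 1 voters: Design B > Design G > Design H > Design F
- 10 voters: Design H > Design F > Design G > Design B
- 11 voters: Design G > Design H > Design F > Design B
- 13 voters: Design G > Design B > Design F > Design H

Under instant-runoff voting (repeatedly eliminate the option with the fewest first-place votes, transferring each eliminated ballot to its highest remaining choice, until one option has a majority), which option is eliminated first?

Design F

Round 1: Design G 24, Design H 10, Design B 10, Design F 4. Design F has the fewest and is eliminated.
Round 2: Design G 24, Design H 14, Design B 10. Design B has the fewest and is eliminated.
Round 3: Design G 34, Design H 14. Design G has a majority.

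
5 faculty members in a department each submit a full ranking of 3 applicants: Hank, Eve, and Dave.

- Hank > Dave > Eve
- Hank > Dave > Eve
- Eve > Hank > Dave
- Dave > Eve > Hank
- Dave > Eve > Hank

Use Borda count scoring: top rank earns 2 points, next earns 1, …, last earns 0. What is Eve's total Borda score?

Borda scores:
  Hank: 2 + 2 + 1 + 0 + 0 = 5
  Eve: 0 + 0 + 2 + 1 + 1 = 4
  Dave: 1 + 1 + 0 + 2 + 2 = 6

4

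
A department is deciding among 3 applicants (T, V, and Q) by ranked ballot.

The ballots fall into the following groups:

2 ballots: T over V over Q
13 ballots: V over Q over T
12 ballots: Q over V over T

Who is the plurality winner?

First-place vote totals:
  T: 2
  V: 13
  Q: 12
V has the most first-place votes.

V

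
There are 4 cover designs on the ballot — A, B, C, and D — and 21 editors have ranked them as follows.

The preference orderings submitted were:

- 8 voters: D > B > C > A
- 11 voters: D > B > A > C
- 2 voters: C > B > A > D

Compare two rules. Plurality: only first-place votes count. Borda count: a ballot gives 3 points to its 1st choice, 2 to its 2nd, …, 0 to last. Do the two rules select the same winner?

Plurality first-place counts: A 0, B 0, C 2, D 19 → D.
Borda totals: A 13, B 42, C 14, D 57 → D.
The two rules agree on D.

Yes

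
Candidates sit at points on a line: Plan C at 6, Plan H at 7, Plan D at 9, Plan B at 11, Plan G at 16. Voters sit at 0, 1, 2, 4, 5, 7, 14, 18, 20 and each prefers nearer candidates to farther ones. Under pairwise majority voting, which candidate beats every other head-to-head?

With single-peaked preferences on a line, the Condorcet winner is the candidate closest to the median voter.
The median voter (position 5) is closest to Plan C at 6.
Check: Plan C vs Plan D — voters closer to Plan C: 6 of 9.

Plan C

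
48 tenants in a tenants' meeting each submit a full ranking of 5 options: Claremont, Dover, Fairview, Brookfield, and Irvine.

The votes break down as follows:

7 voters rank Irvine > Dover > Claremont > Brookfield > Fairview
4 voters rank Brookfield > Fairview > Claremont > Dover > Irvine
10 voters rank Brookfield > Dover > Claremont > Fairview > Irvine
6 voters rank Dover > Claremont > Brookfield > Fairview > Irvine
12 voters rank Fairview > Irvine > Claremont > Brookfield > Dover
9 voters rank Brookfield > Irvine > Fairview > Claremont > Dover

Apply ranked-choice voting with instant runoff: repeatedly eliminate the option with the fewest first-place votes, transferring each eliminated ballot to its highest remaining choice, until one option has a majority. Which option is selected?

Brookfield

Round 1: Brookfield 23, Fairview 12, Irvine 7, Dover 6, Claremont 0. Claremont has the fewest and is eliminated.
Round 2: Brookfield 23, Fairview 12, Irvine 7, Dover 6. Dover has the fewest and is eliminated.
Round 3: Brookfield 29, Fairview 12, Irvine 7. Brookfield has a majority.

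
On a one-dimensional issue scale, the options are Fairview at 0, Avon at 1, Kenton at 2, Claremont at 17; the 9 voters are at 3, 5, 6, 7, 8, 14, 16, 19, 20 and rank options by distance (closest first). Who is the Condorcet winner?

With single-peaked preferences on a line, the Condorcet winner is the candidate closest to the median voter.
The median voter (position 8) is closest to Kenton at 2.
Check: Kenton vs Fairview — voters closer to Kenton: 9 of 9.

Kenton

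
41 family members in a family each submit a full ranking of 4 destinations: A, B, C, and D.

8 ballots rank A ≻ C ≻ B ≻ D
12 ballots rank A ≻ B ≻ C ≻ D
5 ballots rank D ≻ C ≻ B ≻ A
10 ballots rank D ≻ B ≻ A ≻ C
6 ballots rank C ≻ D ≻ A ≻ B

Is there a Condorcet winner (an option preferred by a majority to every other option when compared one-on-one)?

Head-to-head results (41 voters total):
A vs B: A wins 26–15.
A vs C: A wins 30–11.
A vs D: D wins 21–20.
B vs C: B wins 22–19.
B vs D: D wins 21–20.
C vs D: C wins 26–15.
No candidate beats all others: A beats C beats D beats A, a majority cycle.

No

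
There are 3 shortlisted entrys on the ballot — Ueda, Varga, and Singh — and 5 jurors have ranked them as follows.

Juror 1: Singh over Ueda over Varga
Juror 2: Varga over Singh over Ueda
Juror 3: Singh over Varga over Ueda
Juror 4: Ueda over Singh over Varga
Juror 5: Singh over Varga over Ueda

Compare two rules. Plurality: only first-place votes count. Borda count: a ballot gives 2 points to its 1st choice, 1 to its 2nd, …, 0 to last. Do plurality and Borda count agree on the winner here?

Yes

Plurality first-place counts: Ueda 1, Varga 1, Singh 3 → Singh.
Borda totals: Ueda 3, Varga 4, Singh 8 → Singh.
The two rules agree on Singh.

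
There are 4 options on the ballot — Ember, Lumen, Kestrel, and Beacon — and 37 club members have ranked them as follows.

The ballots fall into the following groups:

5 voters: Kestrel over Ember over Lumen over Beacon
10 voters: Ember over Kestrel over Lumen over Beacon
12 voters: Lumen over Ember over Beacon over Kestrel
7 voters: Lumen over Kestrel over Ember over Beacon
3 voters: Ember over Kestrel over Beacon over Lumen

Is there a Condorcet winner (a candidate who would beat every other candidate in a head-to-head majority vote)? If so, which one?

Head-to-head results (37 voters total):
Ember vs Lumen: Lumen wins 19–18.
Ember vs Kestrel: Ember wins 25–12.
Ember vs Beacon: Ember wins 37–0.
Lumen vs Kestrel: Lumen wins 19–18.
Lumen vs Beacon: Lumen wins 34–3.
Kestrel vs Beacon: Kestrel wins 25–12.
Lumen beats each rival — Ember (19–18), Kestrel (19–18), Beacon (34–3) — so Lumen is the Condorcet winner.

Lumen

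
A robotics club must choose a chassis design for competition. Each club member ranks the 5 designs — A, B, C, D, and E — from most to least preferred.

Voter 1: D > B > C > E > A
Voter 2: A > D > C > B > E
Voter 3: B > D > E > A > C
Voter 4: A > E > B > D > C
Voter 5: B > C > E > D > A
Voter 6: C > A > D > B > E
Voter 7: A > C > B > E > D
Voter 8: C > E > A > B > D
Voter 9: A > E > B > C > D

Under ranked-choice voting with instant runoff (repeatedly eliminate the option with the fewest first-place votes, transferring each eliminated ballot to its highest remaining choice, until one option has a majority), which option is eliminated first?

E

Round 1: A 4, B 2, C 2, D 1, E 0. E has the fewest and is eliminated.
Round 2: A 4, B 2, C 2, D 1. D has the fewest and is eliminated.
Round 3: A 4, B 3, C 2. C has the fewest and is eliminated.
Round 4: A 6, B 3. A has a majority.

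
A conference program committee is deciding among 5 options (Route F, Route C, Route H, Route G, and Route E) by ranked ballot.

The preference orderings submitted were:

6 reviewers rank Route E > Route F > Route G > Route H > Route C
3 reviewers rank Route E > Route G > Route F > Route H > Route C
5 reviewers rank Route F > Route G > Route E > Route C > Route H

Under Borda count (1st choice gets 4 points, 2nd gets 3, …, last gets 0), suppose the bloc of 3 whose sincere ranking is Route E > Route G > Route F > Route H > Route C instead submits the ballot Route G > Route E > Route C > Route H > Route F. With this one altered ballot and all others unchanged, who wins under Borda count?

Route E

Borda totals with the altered ballot: Route F 38, Route C 11, Route H 9, Route G 39, Route E 43.
The winner is unchanged: still Route E.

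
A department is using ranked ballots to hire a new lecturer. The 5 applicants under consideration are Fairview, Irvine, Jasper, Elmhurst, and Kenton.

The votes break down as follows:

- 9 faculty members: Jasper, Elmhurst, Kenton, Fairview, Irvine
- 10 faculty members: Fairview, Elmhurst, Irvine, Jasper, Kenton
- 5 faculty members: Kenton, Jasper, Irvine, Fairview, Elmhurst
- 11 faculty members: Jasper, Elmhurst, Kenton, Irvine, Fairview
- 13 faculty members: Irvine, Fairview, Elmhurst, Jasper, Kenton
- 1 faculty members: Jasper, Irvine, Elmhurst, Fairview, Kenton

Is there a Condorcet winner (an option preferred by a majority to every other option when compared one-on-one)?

Yes

Head-to-head results (49 voters total):
Fairview vs Irvine: Irvine wins 30–19.
Fairview vs Jasper: Jasper wins 26–23.
Fairview vs Elmhurst: Fairview wins 28–21.
Fairview vs Kenton: Kenton wins 25–24.
Irvine vs Jasper: Jasper wins 26–23.
Irvine vs Elmhurst: Elmhurst wins 30–19.
Irvine vs Kenton: Kenton wins 25–24.
Jasper vs Elmhurst: Jasper wins 26–23.
Jasper vs Kenton: Jasper wins 44–5.
Elmhurst vs Kenton: Elmhurst wins 44–5.
Jasper beats each rival — Fairview (26–23), Irvine (26–23), Elmhurst (26–23), Kenton (44–5) — so Jasper is the Condorcet winner.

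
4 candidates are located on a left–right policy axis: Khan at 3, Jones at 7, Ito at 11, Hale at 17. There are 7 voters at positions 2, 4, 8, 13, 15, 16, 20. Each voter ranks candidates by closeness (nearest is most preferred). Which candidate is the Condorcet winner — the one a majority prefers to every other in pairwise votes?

With single-peaked preferences on a line, the Condorcet winner is the candidate closest to the median voter.
The median voter (position 13) is closest to Ito at 11.
Check: Ito vs Jones — voters closer to Ito: 4 of 7.

Ito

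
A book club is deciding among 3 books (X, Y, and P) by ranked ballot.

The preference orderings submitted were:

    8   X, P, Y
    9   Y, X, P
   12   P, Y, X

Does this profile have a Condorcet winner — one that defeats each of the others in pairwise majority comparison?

No

Head-to-head results (29 voters total):
X vs Y: Y wins 21–8.
X vs P: X wins 17–12.
Y vs P: P wins 20–9.
No candidate beats all others: X beats P beats Y beats X, a majority cycle.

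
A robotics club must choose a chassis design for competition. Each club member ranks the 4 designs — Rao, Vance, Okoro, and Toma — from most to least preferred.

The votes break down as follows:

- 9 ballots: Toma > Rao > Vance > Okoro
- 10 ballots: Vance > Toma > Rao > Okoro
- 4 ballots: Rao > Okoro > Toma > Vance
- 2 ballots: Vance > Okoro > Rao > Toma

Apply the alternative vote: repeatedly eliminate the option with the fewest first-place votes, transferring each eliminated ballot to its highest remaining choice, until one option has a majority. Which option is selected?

Toma

Round 1: Vance 12, Toma 9, Rao 4, Okoro 0. Okoro has the fewest and is eliminated.
Round 2: Vance 12, Toma 9, Rao 4. Rao has the fewest and is eliminated.
Round 3: Toma 13, Vance 12. Toma has a majority.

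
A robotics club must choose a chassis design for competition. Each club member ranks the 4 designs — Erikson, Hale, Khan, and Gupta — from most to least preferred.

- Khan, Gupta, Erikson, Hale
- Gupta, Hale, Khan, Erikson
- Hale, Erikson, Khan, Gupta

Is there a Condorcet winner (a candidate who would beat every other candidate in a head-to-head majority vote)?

No

Head-to-head results (3 voters total):
Erikson vs Hale: Hale wins 2–1.
Erikson vs Khan: Khan wins 2–1.
Erikson vs Gupta: Gupta wins 2–1.
Hale vs Khan: Hale wins 2–1.
Hale vs Gupta: Gupta wins 2–1.
Khan vs Gupta: Khan wins 2–1.
No candidate beats all others: Hale beats Khan beats Gupta beats Hale, a majority cycle.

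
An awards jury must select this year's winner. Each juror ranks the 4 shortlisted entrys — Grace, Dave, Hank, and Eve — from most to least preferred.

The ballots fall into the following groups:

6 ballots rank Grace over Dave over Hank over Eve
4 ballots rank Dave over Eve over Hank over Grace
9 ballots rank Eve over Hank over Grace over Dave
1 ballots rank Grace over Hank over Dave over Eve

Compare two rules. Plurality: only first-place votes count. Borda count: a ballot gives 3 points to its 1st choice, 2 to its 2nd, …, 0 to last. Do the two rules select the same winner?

Plurality first-place counts: Grace 7, Dave 4, Hank 0, Eve 9 → Eve.
Borda totals: Grace 30, Dave 25, Hank 30, Eve 35 → Eve.
The two rules agree on Eve.

Yes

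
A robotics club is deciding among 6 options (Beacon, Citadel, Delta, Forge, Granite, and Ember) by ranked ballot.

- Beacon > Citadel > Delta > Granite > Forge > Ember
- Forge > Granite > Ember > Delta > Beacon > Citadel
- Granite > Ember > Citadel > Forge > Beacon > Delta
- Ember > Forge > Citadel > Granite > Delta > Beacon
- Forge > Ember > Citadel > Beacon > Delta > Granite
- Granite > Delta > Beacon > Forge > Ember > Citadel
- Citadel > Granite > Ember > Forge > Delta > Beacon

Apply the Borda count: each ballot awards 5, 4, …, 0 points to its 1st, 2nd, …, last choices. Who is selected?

Granite

Borda scores:
  Beacon: 5 + 1 + 1 + 0 + 2 + 3 + 0 = 12
  Citadel: 4 + 0 + 3 + 3 + 3 + 0 + 5 = 18
  Delta: 3 + 2 + 0 + 1 + 1 + 4 + 1 = 12
  Forge: 1 + 5 + 2 + 4 + 5 + 2 + 2 = 21
  Granite: 2 + 4 + 5 + 2 + 0 + 5 + 4 = 22
  Ember: 0 + 3 + 4 + 5 + 4 + 1 + 3 = 20
Granite has the highest total.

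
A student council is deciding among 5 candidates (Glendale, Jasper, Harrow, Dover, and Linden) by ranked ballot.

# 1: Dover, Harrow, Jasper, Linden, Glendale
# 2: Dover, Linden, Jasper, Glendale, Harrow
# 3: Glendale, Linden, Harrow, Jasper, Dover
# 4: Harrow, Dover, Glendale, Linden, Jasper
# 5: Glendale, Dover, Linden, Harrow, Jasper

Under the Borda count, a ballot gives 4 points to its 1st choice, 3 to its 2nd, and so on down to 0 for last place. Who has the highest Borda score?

Dover

Borda scores:
  Glendale: 0 + 1 + 4 + 2 + 4 = 11
  Jasper: 2 + 2 + 1 + 0 + 0 = 5
  Harrow: 3 + 0 + 2 + 4 + 1 = 10
  Dover: 4 + 4 + 0 + 3 + 3 = 14
  Linden: 1 + 3 + 3 + 1 + 2 = 10
Dover has the highest total.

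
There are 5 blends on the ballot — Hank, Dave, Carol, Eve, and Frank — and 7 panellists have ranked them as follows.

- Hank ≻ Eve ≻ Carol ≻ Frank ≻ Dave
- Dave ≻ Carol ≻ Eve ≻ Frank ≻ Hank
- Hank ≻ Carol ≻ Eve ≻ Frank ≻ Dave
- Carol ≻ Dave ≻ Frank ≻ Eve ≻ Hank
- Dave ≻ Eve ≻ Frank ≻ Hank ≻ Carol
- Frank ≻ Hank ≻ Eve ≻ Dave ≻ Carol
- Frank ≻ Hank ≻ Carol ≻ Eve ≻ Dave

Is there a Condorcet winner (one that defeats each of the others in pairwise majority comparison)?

No

Head-to-head results (7 voters total):
Hank vs Dave: Hank wins 4–3.
Hank vs Carol: Hank wins 5–2.
Hank vs Eve: Hank wins 4–3.
Hank vs Frank: Frank wins 5–2.
Dave vs Carol: Carol wins 4–3.
Dave vs Eve: Eve wins 4–3.
Dave vs Frank: Frank wins 4–3.
Carol vs Eve: Carol wins 4–3.
Carol vs Frank: Carol wins 4–3.
Eve vs Frank: Eve wins 4–3.
No candidate beats all others: Hank beats Carol beats Frank beats Hank, a majority cycle.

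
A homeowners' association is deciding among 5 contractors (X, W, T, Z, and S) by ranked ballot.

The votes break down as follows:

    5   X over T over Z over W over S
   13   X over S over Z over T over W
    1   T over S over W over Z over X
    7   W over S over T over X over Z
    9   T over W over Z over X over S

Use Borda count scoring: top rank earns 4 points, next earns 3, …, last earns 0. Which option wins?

X

Borda scores:
  X: 5·4 + 13·4 + 0 + 7·1 + 9·1 = 88
  W: 5·1 + 13·0 + 2 + 7·4 + 9·3 = 62
  T: 5·3 + 13·1 + 4 + 7·2 + 9·4 = 82
  Z: 5·2 + 13·2 + 1 + 7·0 + 9·2 = 55
  S: 5·0 + 13·3 + 3 + 7·3 + 9·0 = 63
X has the highest total.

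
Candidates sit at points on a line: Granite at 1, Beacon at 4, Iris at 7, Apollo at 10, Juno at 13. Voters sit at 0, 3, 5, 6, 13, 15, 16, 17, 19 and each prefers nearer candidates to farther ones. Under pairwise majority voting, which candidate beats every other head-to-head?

With single-peaked preferences on a line, the Condorcet winner is the candidate closest to the median voter.
The median voter (position 13) is closest to Juno at 13.
Check: Juno vs Beacon — voters closer to Juno: 5 of 9.

Juno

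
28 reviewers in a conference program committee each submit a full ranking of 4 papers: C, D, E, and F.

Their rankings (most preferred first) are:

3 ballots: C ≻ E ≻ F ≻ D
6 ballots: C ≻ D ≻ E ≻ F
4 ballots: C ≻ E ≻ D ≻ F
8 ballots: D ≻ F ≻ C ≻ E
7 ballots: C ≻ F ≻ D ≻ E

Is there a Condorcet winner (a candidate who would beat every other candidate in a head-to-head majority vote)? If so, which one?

Head-to-head results (28 voters total):
C vs D: C wins 20–8.
C vs E: C wins 28–0.
C vs F: C wins 20–8.
D vs E: D wins 21–7.
D vs F: D wins 18–10.
E vs F: F wins 15–13.
C beats each rival — D (20–8), E (28–0), F (20–8) — so C is the Condorcet winner.

C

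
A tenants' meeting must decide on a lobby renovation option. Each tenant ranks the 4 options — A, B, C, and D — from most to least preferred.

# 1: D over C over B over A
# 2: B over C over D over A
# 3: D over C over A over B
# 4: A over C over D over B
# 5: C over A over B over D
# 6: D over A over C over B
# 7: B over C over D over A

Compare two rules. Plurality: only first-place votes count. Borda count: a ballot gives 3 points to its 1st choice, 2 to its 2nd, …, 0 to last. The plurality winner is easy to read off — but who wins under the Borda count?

Plurality first-place counts: A 1, B 2, C 1, D 3 → D.
Borda totals: A 8, B 8, C 14, D 12 → C.

C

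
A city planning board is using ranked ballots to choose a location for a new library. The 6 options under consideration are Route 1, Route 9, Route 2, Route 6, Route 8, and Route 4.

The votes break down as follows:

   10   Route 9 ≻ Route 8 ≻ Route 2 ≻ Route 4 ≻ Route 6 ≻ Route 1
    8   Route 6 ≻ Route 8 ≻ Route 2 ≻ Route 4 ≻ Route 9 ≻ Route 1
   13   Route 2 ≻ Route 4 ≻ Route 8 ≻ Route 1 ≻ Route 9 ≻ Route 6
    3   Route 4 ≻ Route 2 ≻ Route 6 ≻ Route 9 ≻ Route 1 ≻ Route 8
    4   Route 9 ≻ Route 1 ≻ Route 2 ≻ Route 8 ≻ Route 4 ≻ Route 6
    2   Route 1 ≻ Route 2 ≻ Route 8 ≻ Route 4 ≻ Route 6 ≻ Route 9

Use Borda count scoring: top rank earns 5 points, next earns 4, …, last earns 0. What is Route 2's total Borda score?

151

Borda scores:
  Route 1: 10·0 + 8·0 + 13·2 + 3·1 + 4·4 + 2·5 = 55
  Route 9: 10·5 + 8·1 + 13·1 + 3·2 + 4·5 + 2·0 = 97
  Route 2: 10·3 + 8·3 + 13·5 + 3·4 + 4·3 + 2·4 = 151
  Route 6: 10·1 + 8·5 + 13·0 + 3·3 + 4·0 + 2·1 = 61
  Route 8: 10·4 + 8·4 + 13·3 + 3·0 + 4·2 + 2·3 = 125
  Route 4: 10·2 + 8·2 + 13·4 + 3·5 + 4·1 + 2·2 = 111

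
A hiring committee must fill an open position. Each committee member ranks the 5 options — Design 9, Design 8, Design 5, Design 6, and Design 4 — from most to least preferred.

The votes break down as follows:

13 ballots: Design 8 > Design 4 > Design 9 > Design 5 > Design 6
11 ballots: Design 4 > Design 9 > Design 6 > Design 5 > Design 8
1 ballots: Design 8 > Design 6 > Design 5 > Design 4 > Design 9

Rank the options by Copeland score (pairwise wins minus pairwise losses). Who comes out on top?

Design 8

Pairwise results:
  Design 9 vs Design 8: Design 8 wins 14–11.
  Design 9 vs Design 5: Design 9 wins 24–1.
  Design 9 vs Design 6: Design 9 wins 24–1.
  Design 9 vs Design 4: Design 4 wins 25–0.
  Design 8 vs Design 5: Design 8 wins 14–11.
  Design 8 vs Design 6: Design 8 wins 14–11.
  Design 8 vs Design 4: Design 8 wins 14–11.
  Design 5 vs Design 6: Design 5 wins 13–12.
  Design 5 vs Design 4: Design 4 wins 24–1.
  Design 6 vs Design 4: Design 4 wins 24–1.
Copeland scores (wins − losses):
  Design 9: 2 − 2 = 0
  Design 8: 4 − 0 = 4
  Design 5: 1 − 3 = -2
  Design 6: 0 − 4 = -4
  Design 4: 3 − 1 = 2
Design 8 has the best Copeland score.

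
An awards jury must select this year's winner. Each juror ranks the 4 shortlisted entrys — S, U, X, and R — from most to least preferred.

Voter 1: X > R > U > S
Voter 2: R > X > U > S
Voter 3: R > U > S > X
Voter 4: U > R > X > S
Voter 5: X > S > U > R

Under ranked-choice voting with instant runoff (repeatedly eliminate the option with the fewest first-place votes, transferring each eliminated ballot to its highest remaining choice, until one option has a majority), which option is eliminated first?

Round 1: X 2, R 2, U 1, S 0. S has the fewest and is eliminated.
Round 2: X 2, R 2, U 1. U has the fewest and is eliminated.
Round 3: R 3, X 2. R has a majority.

S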